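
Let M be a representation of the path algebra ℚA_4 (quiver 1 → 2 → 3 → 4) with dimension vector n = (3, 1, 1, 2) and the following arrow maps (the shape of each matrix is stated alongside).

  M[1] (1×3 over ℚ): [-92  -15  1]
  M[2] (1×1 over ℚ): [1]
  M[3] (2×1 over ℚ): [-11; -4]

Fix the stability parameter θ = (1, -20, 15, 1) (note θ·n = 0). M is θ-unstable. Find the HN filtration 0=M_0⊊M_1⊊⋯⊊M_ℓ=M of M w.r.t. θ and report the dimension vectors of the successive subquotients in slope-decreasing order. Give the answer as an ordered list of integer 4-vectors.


Interval decomposition of M: I[1,1]^2, I[1,4], I[4,4].
HN type (ℓ=3): μ^(1)=8; μ^(2)=1; μ^(3)=-19/2

((0, 0, 1, 1); (2, 0, 0, 1); (1, 1, 0, 0))


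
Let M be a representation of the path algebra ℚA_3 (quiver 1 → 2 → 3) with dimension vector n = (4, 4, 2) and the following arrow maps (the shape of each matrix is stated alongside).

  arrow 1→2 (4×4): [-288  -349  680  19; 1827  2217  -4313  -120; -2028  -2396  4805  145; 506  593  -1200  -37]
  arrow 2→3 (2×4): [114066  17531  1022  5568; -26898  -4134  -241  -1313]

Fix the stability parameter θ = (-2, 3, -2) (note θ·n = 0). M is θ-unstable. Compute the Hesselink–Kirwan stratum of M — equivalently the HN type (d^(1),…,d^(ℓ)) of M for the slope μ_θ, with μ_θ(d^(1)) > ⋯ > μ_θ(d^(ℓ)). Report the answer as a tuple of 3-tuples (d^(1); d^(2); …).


Interval decomposition of M: I[1,2]^2, I[1,3]^2.
HN type (ℓ=3): μ^(1)=3; μ^(2)=1/2; μ^(3)=-2

((0, 2, 0); (0, 2, 2); (4, 0, 0))


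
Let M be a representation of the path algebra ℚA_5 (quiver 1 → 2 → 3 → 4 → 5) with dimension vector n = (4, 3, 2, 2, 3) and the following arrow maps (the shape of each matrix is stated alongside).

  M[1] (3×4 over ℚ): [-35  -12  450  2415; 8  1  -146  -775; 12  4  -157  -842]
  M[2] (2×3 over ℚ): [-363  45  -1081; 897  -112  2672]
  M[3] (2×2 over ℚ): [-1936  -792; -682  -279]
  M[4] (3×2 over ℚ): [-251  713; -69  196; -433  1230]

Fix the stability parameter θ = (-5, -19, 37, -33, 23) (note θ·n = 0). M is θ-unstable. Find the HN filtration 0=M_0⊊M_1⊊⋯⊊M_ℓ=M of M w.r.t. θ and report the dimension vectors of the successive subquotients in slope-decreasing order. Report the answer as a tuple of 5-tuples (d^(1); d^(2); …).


Barcode: M ≅ I[1,1], I[1,2], I[1,3], I[1,5], I[4,5], I[5,5]. HN layers by μ_θ (6 steps, strictly decreasing):
  μ^(1)=37; μ^(2)=23; μ^(3)=2; μ^(4)=-5; μ^(5)=-12; μ^(6)=-33

((0, 0, 1, 0, 0); (0, 0, 0, 0, 3); (0, 0, 1, 1, 0); (1, 0, 0, 0, 0); (3, 3, 0, 0, 0); (0, 0, 0, 1, 0))


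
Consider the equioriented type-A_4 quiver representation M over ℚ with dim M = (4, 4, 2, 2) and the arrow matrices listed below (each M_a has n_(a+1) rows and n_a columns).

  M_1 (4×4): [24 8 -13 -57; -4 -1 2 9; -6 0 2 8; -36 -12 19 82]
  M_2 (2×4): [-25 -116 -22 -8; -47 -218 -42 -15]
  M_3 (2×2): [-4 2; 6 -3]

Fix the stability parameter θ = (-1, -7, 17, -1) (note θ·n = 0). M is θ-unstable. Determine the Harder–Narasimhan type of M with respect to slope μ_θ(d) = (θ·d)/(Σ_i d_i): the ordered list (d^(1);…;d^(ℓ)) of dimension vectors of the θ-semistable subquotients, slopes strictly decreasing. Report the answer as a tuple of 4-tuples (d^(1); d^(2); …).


Via rank(M_{q-1}∘⋯∘M_p): M ≅ I[1,2]^2, I[1,3], I[1,4], I[4,4].
μ_θ-semistable layers: μ^(1)=17; μ^(2)=8; μ^(3)=-1; μ^(4)=-4

((0, 0, 1, 0); (0, 0, 1, 1); (0, 0, 0, 1); (4, 4, 0, 0))


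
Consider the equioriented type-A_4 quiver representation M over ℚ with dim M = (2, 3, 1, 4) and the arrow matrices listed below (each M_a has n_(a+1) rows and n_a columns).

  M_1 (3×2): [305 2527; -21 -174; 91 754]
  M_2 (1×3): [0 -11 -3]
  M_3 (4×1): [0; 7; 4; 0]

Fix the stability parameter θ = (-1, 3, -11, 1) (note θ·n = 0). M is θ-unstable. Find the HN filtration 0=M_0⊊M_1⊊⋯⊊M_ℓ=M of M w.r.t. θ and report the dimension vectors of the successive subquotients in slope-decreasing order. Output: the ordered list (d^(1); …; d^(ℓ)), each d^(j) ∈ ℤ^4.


Via rank(M_{q-1}∘⋯∘M_p): M ≅ I[1,2], I[1,4], I[2,2], I[4,4]^3.
μ_θ-semistable layers: μ^(1)=3; μ^(2)=1; μ^(3)=-1; μ^(4)=-3

((0, 2, 0, 0); (0, 0, 0, 4); (1, 0, 0, 0); (1, 1, 1, 0))


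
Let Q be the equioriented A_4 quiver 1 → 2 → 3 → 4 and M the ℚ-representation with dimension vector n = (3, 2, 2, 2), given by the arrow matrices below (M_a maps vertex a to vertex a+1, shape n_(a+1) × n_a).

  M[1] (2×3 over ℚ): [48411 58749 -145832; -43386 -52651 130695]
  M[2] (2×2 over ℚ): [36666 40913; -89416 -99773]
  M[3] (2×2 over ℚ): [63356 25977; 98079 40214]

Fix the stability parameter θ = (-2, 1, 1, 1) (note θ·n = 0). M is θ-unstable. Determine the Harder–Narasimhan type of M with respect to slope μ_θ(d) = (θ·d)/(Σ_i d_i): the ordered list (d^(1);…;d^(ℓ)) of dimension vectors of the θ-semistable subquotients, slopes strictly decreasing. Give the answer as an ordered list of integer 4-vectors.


Barcode: M ≅ I[1,1], I[1,4]^2. HN layers by μ_θ (2 steps, strictly decreasing):
  μ^(1)=1; μ^(2)=-2

((0, 2, 2, 2); (3, 0, 0, 0))


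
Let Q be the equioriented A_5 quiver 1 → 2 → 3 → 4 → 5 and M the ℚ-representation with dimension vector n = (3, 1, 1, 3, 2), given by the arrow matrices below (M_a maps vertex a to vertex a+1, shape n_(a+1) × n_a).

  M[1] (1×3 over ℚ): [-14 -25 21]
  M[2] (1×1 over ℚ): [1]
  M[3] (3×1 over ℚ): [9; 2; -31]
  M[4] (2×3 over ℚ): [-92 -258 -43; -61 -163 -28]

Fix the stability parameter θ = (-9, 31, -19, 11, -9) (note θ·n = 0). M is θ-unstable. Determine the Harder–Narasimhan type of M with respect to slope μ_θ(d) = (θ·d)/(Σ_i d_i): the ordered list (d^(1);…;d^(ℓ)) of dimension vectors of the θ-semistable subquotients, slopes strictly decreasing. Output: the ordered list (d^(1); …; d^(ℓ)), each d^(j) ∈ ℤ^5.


Via rank(M_{q-1}∘⋯∘M_p): M ≅ I[1,1]^2, I[1,5], I[4,4], I[4,5].
μ_θ-semistable layers: μ^(1)=11; μ^(2)=7/2; μ^(3)=1; μ^(4)=-9

((0, 0, 0, 1, 0); (0, 1, 1, 1, 1); (0, 0, 0, 1, 1); (3, 0, 0, 0, 0))


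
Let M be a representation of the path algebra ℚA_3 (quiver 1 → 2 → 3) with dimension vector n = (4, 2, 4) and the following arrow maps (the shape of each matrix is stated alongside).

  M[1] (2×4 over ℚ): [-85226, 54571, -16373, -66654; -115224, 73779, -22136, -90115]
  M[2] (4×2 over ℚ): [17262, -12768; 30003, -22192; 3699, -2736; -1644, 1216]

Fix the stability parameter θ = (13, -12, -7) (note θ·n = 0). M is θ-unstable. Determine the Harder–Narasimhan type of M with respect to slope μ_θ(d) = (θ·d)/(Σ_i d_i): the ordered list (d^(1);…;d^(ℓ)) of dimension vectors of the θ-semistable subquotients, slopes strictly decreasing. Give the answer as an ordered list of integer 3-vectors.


Barcode: M ≅ I[1,1]^2, I[1,2], I[1,3], I[3,3]^3. HN layers by μ_θ (4 steps, strictly decreasing):
  μ^(1)=13; μ^(2)=1/2; μ^(3)=-2; μ^(4)=-7

((2, 0, 0); (1, 1, 0); (1, 1, 1); (0, 0, 3))


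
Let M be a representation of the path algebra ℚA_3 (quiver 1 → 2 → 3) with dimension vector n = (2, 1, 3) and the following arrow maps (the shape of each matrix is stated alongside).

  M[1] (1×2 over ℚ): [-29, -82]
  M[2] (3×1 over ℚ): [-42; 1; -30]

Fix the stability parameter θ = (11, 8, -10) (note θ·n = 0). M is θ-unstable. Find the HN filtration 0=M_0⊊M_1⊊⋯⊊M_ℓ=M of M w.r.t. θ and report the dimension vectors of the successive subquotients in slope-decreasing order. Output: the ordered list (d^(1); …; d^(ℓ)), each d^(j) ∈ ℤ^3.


Barcode: M ≅ I[1,1], I[1,3], I[3,3]^2. HN layers by μ_θ (3 steps, strictly decreasing):
  μ^(1)=11; μ^(2)=3; μ^(3)=-10

((1, 0, 0); (1, 1, 1); (0, 0, 2))


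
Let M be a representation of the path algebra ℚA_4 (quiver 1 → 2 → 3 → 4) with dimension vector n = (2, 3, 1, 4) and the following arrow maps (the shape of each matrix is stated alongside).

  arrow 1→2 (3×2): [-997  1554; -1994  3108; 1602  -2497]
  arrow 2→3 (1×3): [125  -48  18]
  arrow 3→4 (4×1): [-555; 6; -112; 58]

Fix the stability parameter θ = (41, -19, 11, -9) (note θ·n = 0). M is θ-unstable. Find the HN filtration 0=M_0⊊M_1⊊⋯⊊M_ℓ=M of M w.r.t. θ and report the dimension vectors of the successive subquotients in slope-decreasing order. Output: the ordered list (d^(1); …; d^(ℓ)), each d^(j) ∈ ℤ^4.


Interval decomposition of M: I[1,2], I[1,4], I[2,2], I[4,4]^3.
HN type (ℓ=4): μ^(1)=11; μ^(2)=6; μ^(3)=-9; μ^(4)=-19

((1, 1, 0, 0); (1, 1, 1, 1); (0, 0, 0, 3); (0, 1, 0, 0))


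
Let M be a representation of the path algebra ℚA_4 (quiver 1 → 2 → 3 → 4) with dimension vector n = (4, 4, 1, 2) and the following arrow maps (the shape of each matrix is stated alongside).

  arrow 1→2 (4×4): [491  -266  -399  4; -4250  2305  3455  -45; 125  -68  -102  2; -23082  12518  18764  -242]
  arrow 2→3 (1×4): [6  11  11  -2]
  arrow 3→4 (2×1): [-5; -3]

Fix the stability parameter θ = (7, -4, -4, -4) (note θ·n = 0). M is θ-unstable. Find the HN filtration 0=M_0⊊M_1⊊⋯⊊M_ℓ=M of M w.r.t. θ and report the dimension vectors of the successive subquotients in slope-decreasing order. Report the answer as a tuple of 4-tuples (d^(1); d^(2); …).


Interval decomposition of M: I[1,1], I[1,2]^2, I[1,4], I[2,2], I[4,4].
HN type (ℓ=4): μ^(1)=7; μ^(2)=3/2; μ^(3)=-5/4; μ^(4)=-4

((1, 0, 0, 0); (2, 2, 0, 0); (1, 1, 1, 1); (0, 1, 0, 1))


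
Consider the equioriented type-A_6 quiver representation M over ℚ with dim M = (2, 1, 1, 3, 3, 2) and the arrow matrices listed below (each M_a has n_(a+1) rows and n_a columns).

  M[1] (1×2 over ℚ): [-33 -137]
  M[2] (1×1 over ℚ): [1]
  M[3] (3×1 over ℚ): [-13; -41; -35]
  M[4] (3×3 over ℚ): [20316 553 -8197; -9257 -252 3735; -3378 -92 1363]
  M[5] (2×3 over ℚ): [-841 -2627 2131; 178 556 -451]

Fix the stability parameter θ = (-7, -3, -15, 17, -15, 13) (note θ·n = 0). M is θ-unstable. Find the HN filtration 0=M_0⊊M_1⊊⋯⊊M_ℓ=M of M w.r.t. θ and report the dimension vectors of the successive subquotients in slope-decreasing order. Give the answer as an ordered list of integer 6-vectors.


Interval decomposition of M: I[1,1], I[1,6], I[4,5], I[4,6].
HN type (ℓ=4): μ^(1)=13; μ^(2)=1; μ^(3)=-7; μ^(4)=-25/3

((0, 0, 0, 0, 0, 2); (0, 0, 0, 3, 3, 0); (1, 0, 0, 0, 0, 0); (1, 1, 1, 0, 0, 0))


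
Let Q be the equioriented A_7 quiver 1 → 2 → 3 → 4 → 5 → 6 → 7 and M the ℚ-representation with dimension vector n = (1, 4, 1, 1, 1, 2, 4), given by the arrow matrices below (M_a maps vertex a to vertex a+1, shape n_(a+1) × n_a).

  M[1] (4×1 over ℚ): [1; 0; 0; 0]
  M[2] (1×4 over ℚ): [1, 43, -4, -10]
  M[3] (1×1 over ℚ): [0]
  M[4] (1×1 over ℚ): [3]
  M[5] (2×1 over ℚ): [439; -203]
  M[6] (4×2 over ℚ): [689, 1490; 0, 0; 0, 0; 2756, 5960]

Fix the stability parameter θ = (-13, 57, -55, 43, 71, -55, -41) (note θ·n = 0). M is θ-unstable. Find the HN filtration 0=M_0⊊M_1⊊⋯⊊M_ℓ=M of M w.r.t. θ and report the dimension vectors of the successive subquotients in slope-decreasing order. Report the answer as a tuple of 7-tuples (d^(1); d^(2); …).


Via rank(M_{q-1}∘⋯∘M_p): M ≅ I[1,3], I[2,2]^3, I[4,7], I[6,6], I[7,7]^3.
μ_θ-semistable layers: μ^(1)=57; μ^(2)=9/2; μ^(3)=1; μ^(4)=-13; μ^(5)=-41; μ^(6)=-55

((0, 3, 0, 0, 0, 0, 0); (0, 0, 0, 1, 1, 1, 1); (0, 1, 1, 0, 0, 0, 0); (1, 0, 0, 0, 0, 0, 0); (0, 0, 0, 0, 0, 0, 3); (0, 0, 0, 0, 0, 1, 0))


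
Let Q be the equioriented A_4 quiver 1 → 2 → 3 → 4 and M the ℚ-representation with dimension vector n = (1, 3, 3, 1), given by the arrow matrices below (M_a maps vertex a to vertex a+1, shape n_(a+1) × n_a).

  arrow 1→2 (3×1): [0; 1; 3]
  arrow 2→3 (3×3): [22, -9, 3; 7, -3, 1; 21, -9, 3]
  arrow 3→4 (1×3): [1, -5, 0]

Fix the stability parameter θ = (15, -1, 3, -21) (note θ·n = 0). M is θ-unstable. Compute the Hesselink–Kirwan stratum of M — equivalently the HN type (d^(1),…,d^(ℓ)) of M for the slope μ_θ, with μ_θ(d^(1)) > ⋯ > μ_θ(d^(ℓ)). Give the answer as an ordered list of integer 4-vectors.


Barcode: M ≅ I[1,2], I[2,3], I[2,4], I[3,3]. HN layers by μ_θ (4 steps, strictly decreasing):
  μ^(1)=7; μ^(2)=3; μ^(3)=-1; μ^(4)=-19/3

((1, 1, 0, 0); (0, 0, 2, 0); (0, 1, 0, 0); (0, 1, 1, 1))


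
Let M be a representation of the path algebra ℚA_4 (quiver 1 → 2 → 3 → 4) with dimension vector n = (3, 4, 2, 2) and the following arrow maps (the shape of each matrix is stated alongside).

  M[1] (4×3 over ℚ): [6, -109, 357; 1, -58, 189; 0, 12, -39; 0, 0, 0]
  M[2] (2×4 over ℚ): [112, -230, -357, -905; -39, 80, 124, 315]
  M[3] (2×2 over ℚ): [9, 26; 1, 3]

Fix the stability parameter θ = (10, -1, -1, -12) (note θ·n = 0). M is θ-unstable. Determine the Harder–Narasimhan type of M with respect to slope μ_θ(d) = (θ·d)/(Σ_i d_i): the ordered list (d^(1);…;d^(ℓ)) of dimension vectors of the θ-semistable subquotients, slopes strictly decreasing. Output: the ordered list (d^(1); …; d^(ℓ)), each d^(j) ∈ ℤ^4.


Interval decomposition of M: I[1,2], I[1,4]^2, I[2,2].
HN type (ℓ=2): μ^(1)=9/2; μ^(2)=-1

((1, 1, 0, 0); (2, 3, 2, 2))


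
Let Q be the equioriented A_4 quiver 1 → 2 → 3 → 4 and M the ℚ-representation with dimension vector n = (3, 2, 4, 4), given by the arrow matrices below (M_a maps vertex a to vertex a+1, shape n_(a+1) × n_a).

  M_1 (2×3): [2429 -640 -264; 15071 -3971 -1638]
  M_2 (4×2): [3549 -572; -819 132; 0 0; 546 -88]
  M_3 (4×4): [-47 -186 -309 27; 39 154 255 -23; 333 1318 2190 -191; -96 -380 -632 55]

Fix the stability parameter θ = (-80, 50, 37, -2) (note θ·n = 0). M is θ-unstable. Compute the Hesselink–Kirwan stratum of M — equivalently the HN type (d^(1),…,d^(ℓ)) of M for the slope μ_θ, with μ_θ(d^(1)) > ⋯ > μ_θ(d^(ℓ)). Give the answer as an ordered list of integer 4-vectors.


Via rank(M_{q-1}∘⋯∘M_p): M ≅ I[1,1], I[1,2], I[1,4], I[3,3], I[3,4]^2, I[4,4].
μ_θ-semistable layers: μ^(1)=50; μ^(2)=37; μ^(3)=85/3; μ^(4)=35/2; μ^(5)=-2; μ^(6)=-80

((0, 1, 0, 0); (0, 0, 1, 0); (0, 1, 1, 1); (0, 0, 2, 2); (0, 0, 0, 1); (3, 0, 0, 0))


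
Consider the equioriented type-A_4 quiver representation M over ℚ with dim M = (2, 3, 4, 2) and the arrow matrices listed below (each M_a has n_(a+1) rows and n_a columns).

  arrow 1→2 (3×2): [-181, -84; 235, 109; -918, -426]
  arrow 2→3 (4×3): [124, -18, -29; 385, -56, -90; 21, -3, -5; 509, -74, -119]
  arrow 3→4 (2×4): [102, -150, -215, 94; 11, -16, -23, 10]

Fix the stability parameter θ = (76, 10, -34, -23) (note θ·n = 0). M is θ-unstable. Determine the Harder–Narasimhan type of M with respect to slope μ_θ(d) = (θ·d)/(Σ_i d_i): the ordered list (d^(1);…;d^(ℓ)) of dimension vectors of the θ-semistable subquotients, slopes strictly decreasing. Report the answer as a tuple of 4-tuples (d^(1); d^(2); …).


Barcode: M ≅ I[1,4]^2, I[2,3], I[3,3]. HN layers by μ_θ (3 steps, strictly decreasing):
  μ^(1)=29/4; μ^(2)=-12; μ^(3)=-34

((2, 2, 2, 2); (0, 1, 1, 0); (0, 0, 1, 0))


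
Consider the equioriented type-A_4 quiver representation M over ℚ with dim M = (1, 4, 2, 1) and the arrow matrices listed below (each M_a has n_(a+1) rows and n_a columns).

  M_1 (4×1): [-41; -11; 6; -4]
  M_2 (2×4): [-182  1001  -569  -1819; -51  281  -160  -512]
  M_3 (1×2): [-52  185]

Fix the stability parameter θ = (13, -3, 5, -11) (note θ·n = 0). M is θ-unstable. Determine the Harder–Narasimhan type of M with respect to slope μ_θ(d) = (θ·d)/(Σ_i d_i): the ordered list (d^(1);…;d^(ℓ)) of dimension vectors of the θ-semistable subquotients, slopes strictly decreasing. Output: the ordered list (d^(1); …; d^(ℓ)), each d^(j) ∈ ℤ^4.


Via rank(M_{q-1}∘⋯∘M_p): M ≅ I[1,4], I[2,2]^2, I[2,3].
μ_θ-semistable layers: μ^(1)=5; μ^(2)=1; μ^(3)=-3

((0, 0, 1, 0); (1, 1, 1, 1); (0, 3, 0, 0))


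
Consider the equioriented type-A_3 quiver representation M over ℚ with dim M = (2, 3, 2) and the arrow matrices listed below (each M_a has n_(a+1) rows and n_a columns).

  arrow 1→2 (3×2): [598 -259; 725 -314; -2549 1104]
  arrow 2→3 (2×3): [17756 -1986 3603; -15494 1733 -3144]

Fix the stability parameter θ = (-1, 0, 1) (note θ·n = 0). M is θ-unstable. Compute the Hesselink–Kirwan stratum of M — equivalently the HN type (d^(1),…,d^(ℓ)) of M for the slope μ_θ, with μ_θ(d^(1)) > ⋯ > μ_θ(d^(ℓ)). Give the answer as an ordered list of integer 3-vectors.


Barcode: M ≅ I[1,2], I[1,3], I[2,3]. HN layers by μ_θ (3 steps, strictly decreasing):
  μ^(1)=1; μ^(2)=0; μ^(3)=-1

((0, 0, 2); (0, 3, 0); (2, 0, 0))


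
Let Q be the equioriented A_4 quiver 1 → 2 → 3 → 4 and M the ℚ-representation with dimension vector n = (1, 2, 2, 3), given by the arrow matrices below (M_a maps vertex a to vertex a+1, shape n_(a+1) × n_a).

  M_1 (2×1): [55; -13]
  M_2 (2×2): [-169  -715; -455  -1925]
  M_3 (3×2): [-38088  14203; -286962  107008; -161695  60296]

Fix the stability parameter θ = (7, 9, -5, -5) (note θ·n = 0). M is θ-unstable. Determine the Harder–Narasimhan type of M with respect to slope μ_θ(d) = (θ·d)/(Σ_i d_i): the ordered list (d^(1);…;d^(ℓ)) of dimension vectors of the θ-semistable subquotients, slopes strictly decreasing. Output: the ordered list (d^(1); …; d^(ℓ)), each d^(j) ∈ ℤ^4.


Barcode: M ≅ I[1,2], I[2,4], I[3,4], I[4,4]. HN layers by μ_θ (4 steps, strictly decreasing):
  μ^(1)=9; μ^(2)=7; μ^(3)=-1/3; μ^(4)=-5

((0, 1, 0, 0); (1, 0, 0, 0); (0, 1, 1, 1); (0, 0, 1, 2))


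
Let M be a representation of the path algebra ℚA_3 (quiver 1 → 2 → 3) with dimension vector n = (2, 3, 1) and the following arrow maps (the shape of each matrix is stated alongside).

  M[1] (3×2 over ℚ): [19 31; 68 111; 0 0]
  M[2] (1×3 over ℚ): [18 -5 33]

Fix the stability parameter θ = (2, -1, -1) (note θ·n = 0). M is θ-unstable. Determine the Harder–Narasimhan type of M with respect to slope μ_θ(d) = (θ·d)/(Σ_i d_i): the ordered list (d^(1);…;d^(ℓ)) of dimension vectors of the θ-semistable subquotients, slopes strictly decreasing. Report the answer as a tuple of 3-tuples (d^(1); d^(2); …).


Barcode: M ≅ I[1,2], I[1,3], I[2,2]. HN layers by μ_θ (3 steps, strictly decreasing):
  μ^(1)=1/2; μ^(2)=0; μ^(3)=-1

((1, 1, 0); (1, 1, 1); (0, 1, 0))


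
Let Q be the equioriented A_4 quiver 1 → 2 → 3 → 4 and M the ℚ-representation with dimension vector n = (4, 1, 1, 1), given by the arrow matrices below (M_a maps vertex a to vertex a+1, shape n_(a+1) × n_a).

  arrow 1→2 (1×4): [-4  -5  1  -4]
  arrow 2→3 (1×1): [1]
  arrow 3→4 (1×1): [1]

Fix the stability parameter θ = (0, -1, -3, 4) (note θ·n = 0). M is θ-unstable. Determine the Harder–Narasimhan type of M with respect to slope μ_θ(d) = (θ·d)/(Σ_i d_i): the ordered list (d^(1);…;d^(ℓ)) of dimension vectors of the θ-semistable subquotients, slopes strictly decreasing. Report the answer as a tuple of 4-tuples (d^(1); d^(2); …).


Interval decomposition of M: I[1,1]^3, I[1,4].
HN type (ℓ=3): μ^(1)=4; μ^(2)=0; μ^(3)=-4/3

((0, 0, 0, 1); (3, 0, 0, 0); (1, 1, 1, 0))


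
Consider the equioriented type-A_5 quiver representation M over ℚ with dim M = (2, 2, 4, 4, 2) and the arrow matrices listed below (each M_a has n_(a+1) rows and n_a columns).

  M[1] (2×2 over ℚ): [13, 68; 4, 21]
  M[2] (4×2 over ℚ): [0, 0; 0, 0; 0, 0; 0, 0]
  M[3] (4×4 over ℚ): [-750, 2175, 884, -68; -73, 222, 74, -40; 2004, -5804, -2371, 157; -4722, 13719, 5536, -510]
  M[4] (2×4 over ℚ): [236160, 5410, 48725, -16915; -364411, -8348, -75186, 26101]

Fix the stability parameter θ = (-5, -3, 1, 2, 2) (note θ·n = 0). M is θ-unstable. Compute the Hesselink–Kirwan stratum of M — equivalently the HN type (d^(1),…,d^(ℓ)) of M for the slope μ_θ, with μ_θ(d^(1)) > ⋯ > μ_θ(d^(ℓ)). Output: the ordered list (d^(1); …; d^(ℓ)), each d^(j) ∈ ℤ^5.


Via rank(M_{q-1}∘⋯∘M_p): M ≅ I[1,2]^2, I[3,4]^2, I[3,5]^2.
μ_θ-semistable layers: μ^(1)=2; μ^(2)=1; μ^(3)=-3; μ^(4)=-5

((0, 0, 0, 4, 2); (0, 0, 4, 0, 0); (0, 2, 0, 0, 0); (2, 0, 0, 0, 0))


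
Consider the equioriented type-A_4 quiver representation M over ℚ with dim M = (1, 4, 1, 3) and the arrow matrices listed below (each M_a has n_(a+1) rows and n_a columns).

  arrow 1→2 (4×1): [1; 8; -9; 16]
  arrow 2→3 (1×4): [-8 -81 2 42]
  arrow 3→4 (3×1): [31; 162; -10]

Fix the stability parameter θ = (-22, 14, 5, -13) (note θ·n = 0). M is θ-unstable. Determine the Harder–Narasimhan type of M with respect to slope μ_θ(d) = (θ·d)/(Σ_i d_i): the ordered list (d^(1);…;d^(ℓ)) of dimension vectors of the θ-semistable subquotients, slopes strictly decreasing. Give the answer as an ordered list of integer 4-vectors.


Barcode: M ≅ I[1,4], I[2,2]^3, I[4,4]^2. HN layers by μ_θ (4 steps, strictly decreasing):
  μ^(1)=14; μ^(2)=2; μ^(3)=-13; μ^(4)=-22

((0, 3, 0, 0); (0, 1, 1, 1); (0, 0, 0, 2); (1, 0, 0, 0))


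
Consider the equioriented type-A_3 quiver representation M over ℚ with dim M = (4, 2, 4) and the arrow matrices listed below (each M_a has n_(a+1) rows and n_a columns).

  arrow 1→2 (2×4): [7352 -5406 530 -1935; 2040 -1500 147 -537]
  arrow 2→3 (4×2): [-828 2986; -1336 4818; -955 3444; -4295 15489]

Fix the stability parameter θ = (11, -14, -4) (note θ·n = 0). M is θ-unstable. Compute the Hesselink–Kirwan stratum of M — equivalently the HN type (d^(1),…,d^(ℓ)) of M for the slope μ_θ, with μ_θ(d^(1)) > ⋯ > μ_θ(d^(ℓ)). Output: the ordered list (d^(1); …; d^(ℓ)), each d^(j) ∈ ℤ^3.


Interval decomposition of M: I[1,1]^2, I[1,3]^2, I[3,3]^2.
HN type (ℓ=3): μ^(1)=11; μ^(2)=-7/3; μ^(3)=-4

((2, 0, 0); (2, 2, 2); (0, 0, 2))


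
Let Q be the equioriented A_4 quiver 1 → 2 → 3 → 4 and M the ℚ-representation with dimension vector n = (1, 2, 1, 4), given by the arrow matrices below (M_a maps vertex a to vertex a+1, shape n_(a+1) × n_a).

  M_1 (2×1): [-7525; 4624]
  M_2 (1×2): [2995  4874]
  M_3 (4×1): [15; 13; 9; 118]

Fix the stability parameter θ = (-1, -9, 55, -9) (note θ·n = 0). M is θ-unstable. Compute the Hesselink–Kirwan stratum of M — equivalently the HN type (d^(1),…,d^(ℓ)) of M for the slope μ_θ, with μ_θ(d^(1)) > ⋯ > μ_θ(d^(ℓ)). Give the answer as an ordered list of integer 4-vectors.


Barcode: M ≅ I[1,4], I[2,2], I[4,4]^3. HN layers by μ_θ (3 steps, strictly decreasing):
  μ^(1)=23; μ^(2)=-5; μ^(3)=-9

((0, 0, 1, 1); (1, 1, 0, 0); (0, 1, 0, 3))


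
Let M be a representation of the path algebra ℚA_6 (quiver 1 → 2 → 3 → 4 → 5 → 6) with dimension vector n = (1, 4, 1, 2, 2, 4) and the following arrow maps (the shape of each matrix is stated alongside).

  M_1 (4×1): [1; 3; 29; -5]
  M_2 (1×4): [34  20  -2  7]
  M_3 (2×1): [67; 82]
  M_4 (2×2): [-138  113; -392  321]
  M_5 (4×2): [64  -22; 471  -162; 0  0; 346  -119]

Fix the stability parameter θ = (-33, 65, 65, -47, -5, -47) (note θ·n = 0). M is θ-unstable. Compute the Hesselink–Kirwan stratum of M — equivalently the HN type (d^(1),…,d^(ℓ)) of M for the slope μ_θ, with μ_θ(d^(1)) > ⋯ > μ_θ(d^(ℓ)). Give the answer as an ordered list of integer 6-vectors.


Via rank(M_{q-1}∘⋯∘M_p): M ≅ I[1,6], I[2,2]^3, I[4,6], I[6,6]^2.
μ_θ-semistable layers: μ^(1)=65; μ^(2)=31/5; μ^(3)=-26; μ^(4)=-33; μ^(5)=-47

((0, 3, 0, 0, 0, 0); (0, 1, 1, 1, 1, 1); (0, 0, 0, 0, 1, 1); (1, 0, 0, 0, 0, 0); (0, 0, 0, 1, 0, 2))


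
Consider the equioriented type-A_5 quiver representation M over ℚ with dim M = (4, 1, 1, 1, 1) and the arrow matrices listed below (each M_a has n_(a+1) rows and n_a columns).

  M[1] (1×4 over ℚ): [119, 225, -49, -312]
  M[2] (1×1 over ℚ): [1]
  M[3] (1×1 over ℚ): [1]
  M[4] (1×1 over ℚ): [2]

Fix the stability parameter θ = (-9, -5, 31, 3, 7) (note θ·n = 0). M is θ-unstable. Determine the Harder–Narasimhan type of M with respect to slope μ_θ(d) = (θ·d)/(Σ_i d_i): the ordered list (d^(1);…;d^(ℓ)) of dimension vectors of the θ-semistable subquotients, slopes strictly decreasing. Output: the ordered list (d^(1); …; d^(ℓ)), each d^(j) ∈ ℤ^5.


Via rank(M_{q-1}∘⋯∘M_p): M ≅ I[1,1]^3, I[1,5].
μ_θ-semistable layers: μ^(1)=41/3; μ^(2)=-5; μ^(3)=-9

((0, 0, 1, 1, 1); (0, 1, 0, 0, 0); (4, 0, 0, 0, 0))


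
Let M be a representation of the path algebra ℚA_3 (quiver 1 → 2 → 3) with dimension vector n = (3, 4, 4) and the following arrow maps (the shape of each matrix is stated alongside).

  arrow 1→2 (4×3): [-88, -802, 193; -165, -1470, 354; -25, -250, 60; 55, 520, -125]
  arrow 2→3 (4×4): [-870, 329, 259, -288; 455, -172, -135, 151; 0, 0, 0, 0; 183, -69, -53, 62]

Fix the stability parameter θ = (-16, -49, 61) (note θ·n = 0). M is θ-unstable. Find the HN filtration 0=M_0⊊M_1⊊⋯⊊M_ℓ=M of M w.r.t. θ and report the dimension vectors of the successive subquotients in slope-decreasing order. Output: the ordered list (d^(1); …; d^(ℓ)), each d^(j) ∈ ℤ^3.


Barcode: M ≅ I[1,1], I[1,3]^2, I[2,2], I[2,3], I[3,3]. HN layers by μ_θ (4 steps, strictly decreasing):
  μ^(1)=61; μ^(2)=-16; μ^(3)=-65/2; μ^(4)=-49

((0, 0, 4); (1, 0, 0); (2, 2, 0); (0, 2, 0))


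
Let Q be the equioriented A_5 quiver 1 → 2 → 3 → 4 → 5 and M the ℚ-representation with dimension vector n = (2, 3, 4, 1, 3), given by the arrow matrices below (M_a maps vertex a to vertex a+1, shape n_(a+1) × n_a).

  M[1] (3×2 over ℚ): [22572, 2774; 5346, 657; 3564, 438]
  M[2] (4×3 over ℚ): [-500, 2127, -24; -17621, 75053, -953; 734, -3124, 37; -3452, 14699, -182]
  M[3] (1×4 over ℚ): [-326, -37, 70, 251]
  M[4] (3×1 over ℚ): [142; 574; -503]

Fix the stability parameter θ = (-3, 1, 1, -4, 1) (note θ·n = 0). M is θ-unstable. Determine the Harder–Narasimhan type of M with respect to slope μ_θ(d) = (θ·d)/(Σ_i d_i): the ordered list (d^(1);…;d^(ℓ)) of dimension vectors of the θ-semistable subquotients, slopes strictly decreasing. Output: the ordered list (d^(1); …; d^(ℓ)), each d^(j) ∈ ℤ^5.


Interval decomposition of M: I[1,1], I[1,5], I[2,3]^2, I[3,3], I[5,5]^2.
HN type (ℓ=3): μ^(1)=1; μ^(2)=-2/3; μ^(3)=-3

((0, 2, 3, 0, 3); (0, 1, 1, 1, 0); (2, 0, 0, 0, 0))


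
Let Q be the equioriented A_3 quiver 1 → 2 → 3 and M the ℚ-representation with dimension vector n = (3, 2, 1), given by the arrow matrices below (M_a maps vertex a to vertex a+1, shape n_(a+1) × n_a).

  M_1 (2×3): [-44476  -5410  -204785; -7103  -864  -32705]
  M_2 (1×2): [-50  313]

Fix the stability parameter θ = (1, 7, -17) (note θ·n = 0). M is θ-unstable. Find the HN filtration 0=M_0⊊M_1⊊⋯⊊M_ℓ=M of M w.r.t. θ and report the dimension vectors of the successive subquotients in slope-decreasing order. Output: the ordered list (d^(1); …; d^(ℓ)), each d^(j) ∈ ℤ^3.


Interval decomposition of M: I[1,1], I[1,2], I[1,3].
HN type (ℓ=3): μ^(1)=7; μ^(2)=1; μ^(3)=-3

((0, 1, 0); (2, 0, 0); (1, 1, 1))


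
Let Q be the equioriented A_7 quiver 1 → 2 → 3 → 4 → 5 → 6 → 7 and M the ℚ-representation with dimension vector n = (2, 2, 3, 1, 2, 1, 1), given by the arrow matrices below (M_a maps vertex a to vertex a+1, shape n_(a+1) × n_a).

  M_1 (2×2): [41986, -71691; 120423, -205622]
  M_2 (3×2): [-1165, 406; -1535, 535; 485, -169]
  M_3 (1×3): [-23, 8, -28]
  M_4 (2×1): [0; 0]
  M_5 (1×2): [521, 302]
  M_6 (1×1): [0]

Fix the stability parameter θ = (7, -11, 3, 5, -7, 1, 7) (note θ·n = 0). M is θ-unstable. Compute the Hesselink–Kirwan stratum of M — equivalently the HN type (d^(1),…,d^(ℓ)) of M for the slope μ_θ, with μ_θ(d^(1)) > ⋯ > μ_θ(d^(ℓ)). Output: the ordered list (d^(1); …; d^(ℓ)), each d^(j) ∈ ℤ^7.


Interval decomposition of M: I[1,3], I[1,4], I[3,3], I[5,5], I[5,6], I[7,7].
HN type (ℓ=6): μ^(1)=7; μ^(2)=5; μ^(3)=3; μ^(4)=1; μ^(5)=-2; μ^(6)=-7

((0, 0, 0, 0, 0, 0, 1); (0, 0, 0, 1, 0, 0, 0); (0, 0, 3, 0, 0, 0, 0); (0, 0, 0, 0, 0, 1, 0); (2, 2, 0, 0, 0, 0, 0); (0, 0, 0, 0, 2, 0, 0))


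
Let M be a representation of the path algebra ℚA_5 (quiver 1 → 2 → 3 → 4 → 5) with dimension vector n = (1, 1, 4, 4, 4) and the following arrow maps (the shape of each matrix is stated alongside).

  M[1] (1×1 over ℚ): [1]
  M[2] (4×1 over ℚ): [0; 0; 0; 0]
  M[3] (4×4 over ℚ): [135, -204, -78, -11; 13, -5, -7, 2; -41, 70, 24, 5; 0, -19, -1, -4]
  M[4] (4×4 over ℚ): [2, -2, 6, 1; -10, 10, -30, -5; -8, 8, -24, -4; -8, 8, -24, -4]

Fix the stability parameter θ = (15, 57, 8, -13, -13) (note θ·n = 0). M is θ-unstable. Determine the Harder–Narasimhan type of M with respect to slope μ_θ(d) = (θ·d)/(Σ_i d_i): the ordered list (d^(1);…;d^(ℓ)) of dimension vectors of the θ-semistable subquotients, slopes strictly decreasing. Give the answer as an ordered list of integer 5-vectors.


Interval decomposition of M: I[1,2], I[3,4]^3, I[3,5], I[5,5]^3.
HN type (ℓ=5): μ^(1)=57; μ^(2)=15; μ^(3)=-5/2; μ^(4)=-6; μ^(5)=-13

((0, 1, 0, 0, 0); (1, 0, 0, 0, 0); (0, 0, 3, 3, 0); (0, 0, 1, 1, 1); (0, 0, 0, 0, 3))


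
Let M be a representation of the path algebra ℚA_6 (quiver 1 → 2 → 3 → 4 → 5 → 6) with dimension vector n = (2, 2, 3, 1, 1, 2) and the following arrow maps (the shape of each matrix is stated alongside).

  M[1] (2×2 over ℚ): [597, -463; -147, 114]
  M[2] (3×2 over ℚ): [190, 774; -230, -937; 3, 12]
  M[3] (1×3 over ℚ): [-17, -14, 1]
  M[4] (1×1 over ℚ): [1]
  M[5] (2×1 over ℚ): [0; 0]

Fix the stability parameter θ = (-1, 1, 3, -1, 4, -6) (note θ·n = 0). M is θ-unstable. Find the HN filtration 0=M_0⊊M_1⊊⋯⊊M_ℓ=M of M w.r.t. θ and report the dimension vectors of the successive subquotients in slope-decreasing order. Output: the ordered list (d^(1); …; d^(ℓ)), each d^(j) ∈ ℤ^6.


Via rank(M_{q-1}∘⋯∘M_p): M ≅ I[1,3], I[1,5], I[3,3], I[6,6]^2.
μ_θ-semistable layers: μ^(1)=4; μ^(2)=3; μ^(3)=1; μ^(4)=-1; μ^(5)=-6

((0, 0, 0, 0, 1, 0); (0, 0, 2, 0, 0, 0); (0, 2, 1, 1, 0, 0); (2, 0, 0, 0, 0, 0); (0, 0, 0, 0, 0, 2))


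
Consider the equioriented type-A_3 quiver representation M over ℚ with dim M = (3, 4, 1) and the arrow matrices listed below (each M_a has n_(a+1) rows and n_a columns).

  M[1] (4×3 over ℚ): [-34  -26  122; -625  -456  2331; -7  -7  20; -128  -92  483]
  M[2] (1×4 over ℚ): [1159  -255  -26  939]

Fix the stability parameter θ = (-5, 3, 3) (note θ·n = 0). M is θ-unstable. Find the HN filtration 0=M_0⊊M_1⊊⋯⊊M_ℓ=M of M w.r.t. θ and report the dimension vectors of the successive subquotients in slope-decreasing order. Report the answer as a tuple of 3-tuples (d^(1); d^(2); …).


Interval decomposition of M: I[1,2]^2, I[1,3], I[2,2].
HN type (ℓ=2): μ^(1)=3; μ^(2)=-5

((0, 4, 1); (3, 0, 0))


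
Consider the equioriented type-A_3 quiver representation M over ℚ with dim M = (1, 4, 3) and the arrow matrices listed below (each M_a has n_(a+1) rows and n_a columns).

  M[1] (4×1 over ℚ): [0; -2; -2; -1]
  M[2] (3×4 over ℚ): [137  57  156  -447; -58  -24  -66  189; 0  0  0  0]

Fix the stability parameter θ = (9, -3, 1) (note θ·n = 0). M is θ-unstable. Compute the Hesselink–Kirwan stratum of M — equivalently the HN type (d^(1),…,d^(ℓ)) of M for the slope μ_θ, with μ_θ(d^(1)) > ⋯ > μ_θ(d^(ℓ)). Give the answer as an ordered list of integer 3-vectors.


Barcode: M ≅ I[1,3], I[2,2]^2, I[2,3], I[3,3]. HN layers by μ_θ (3 steps, strictly decreasing):
  μ^(1)=7/3; μ^(2)=1; μ^(3)=-3

((1, 1, 1); (0, 0, 2); (0, 3, 0))


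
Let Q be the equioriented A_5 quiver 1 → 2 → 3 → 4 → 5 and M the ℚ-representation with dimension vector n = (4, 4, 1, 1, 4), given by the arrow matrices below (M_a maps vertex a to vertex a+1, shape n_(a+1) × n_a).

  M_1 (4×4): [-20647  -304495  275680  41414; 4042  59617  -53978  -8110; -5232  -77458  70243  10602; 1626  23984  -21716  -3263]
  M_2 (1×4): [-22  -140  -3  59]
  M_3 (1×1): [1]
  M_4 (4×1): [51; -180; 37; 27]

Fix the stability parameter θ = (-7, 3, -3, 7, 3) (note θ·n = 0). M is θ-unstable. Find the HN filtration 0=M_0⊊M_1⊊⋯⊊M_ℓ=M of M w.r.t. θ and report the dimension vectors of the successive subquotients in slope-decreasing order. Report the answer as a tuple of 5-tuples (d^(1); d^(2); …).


Via rank(M_{q-1}∘⋯∘M_p): M ≅ I[1,2]^3, I[1,5], I[5,5]^3.
μ_θ-semistable layers: μ^(1)=5; μ^(2)=3; μ^(3)=0; μ^(4)=-7

((0, 0, 0, 1, 1); (0, 3, 0, 0, 3); (0, 1, 1, 0, 0); (4, 0, 0, 0, 0))


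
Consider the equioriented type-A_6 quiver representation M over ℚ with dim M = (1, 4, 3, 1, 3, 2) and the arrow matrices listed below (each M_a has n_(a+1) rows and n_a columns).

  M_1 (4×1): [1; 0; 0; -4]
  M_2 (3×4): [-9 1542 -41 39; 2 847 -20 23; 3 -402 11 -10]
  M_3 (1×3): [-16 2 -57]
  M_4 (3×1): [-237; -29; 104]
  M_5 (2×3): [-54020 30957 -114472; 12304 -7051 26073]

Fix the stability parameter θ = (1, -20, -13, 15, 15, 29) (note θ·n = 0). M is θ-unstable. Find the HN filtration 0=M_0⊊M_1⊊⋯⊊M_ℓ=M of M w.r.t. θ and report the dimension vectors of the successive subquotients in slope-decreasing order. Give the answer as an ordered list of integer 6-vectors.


Barcode: M ≅ I[1,6], I[2,2], I[2,3]^2, I[5,5], I[5,6]. HN layers by μ_θ (5 steps, strictly decreasing):
  μ^(1)=29; μ^(2)=15; μ^(3)=-32/3; μ^(4)=-13; μ^(5)=-20

((0, 0, 0, 0, 0, 2); (0, 0, 0, 1, 3, 0); (1, 1, 1, 0, 0, 0); (0, 0, 2, 0, 0, 0); (0, 3, 0, 0, 0, 0))


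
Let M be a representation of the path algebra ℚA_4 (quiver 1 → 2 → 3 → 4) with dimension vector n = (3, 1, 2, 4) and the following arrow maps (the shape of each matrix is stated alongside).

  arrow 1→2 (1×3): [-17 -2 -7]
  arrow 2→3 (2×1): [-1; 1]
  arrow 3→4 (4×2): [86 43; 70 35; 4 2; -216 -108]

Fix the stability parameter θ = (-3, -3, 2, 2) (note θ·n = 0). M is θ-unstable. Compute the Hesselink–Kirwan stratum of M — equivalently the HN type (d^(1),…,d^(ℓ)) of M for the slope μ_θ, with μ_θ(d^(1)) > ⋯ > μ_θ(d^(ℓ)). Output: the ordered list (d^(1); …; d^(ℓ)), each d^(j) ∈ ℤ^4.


Interval decomposition of M: I[1,1]^2, I[1,4], I[3,3], I[4,4]^3.
HN type (ℓ=2): μ^(1)=2; μ^(2)=-3

((0, 0, 2, 4); (3, 1, 0, 0))


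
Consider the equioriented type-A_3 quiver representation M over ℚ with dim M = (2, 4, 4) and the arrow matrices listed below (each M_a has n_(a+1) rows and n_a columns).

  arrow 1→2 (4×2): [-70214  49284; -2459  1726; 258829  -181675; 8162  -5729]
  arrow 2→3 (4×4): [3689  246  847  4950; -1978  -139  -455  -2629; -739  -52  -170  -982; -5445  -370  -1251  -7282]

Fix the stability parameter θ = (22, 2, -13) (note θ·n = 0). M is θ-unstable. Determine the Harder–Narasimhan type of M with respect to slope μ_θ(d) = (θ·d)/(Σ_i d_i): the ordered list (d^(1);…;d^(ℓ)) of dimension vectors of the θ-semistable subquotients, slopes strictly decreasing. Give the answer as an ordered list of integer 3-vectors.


Via rank(M_{q-1}∘⋯∘M_p): M ≅ I[1,2], I[1,3], I[2,3]^2, I[3,3].
μ_θ-semistable layers: μ^(1)=12; μ^(2)=11/3; μ^(3)=-11/2; μ^(4)=-13

((1, 1, 0); (1, 1, 1); (0, 2, 2); (0, 0, 1))


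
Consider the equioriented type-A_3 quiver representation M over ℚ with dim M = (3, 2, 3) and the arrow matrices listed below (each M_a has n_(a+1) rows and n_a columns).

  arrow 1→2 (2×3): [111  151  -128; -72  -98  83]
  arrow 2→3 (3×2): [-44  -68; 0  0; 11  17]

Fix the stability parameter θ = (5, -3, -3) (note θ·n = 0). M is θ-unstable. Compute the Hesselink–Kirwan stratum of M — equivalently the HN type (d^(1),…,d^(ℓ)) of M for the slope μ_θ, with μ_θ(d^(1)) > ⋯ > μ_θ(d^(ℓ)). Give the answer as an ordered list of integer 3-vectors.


Via rank(M_{q-1}∘⋯∘M_p): M ≅ I[1,1], I[1,2], I[1,3], I[3,3]^2.
μ_θ-semistable layers: μ^(1)=5; μ^(2)=1; μ^(3)=-1/3; μ^(4)=-3

((1, 0, 0); (1, 1, 0); (1, 1, 1); (0, 0, 2))


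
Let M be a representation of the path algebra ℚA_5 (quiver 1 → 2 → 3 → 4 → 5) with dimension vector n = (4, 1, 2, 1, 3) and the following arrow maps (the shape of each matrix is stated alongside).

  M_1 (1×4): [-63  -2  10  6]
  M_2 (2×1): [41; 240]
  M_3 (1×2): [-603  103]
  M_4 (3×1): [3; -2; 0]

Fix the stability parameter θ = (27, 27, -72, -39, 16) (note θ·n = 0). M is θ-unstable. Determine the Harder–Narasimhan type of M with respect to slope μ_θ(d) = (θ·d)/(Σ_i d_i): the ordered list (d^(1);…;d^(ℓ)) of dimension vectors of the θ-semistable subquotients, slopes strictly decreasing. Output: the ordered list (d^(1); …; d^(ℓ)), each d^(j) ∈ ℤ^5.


Interval decomposition of M: I[1,1]^3, I[1,5], I[3,3], I[5,5]^2.
HN type (ℓ=4): μ^(1)=27; μ^(2)=16; μ^(3)=-57/4; μ^(4)=-72

((3, 0, 0, 0, 0); (0, 0, 0, 0, 3); (1, 1, 1, 1, 0); (0, 0, 1, 0, 0))


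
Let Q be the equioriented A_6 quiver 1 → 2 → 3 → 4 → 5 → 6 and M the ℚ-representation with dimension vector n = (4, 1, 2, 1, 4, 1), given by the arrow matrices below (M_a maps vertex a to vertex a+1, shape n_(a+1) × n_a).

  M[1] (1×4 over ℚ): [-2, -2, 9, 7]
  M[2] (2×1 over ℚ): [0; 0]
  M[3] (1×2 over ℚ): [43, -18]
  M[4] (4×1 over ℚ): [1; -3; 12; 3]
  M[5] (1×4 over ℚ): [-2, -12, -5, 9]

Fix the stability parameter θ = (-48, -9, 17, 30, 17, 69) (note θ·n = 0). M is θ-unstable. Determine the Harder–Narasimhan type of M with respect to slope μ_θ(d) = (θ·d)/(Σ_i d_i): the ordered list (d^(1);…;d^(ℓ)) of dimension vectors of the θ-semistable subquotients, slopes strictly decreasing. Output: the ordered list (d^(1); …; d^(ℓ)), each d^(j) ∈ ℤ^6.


Interval decomposition of M: I[1,1]^3, I[1,2], I[3,3], I[3,6], I[5,5]^3.
HN type (ℓ=5): μ^(1)=69; μ^(2)=47/2; μ^(3)=17; μ^(4)=-9; μ^(5)=-48

((0, 0, 0, 0, 0, 1); (0, 0, 0, 1, 1, 0); (0, 0, 2, 0, 3, 0); (0, 1, 0, 0, 0, 0); (4, 0, 0, 0, 0, 0))


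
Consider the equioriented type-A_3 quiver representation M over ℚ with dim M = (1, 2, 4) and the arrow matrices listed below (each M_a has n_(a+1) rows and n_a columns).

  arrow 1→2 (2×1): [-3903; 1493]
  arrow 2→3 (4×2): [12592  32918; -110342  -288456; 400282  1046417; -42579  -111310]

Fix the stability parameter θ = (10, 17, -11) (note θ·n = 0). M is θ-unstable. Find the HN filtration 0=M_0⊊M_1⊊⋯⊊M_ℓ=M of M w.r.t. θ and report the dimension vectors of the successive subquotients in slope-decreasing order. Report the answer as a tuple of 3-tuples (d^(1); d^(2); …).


Via rank(M_{q-1}∘⋯∘M_p): M ≅ I[1,3], I[2,3], I[3,3]^2.
μ_θ-semistable layers: μ^(1)=16/3; μ^(2)=3; μ^(3)=-11

((1, 1, 1); (0, 1, 1); (0, 0, 2))


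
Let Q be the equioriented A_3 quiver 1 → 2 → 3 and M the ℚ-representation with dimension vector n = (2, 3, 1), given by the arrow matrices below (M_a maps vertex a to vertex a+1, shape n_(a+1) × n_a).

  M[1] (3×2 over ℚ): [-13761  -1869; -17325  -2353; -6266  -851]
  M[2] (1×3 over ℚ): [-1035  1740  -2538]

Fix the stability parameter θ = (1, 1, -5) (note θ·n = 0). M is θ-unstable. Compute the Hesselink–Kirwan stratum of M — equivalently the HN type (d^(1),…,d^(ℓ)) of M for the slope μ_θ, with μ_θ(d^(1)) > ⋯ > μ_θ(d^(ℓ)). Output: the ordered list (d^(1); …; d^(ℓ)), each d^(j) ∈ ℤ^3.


Via rank(M_{q-1}∘⋯∘M_p): M ≅ I[1,2], I[1,3], I[2,2].
μ_θ-semistable layers: μ^(1)=1; μ^(2)=-1

((1, 2, 0); (1, 1, 1))


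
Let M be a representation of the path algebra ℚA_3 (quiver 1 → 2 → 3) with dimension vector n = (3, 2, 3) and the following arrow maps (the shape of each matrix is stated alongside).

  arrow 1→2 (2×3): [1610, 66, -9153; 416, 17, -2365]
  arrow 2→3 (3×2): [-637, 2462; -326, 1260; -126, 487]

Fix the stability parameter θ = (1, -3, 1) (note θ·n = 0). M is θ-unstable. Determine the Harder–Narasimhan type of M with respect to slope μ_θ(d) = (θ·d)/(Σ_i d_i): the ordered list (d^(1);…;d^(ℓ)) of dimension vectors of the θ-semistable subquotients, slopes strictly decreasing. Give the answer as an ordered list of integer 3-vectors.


Via rank(M_{q-1}∘⋯∘M_p): M ≅ I[1,1], I[1,3]^2, I[3,3].
μ_θ-semistable layers: μ^(1)=1; μ^(2)=-1

((1, 0, 3); (2, 2, 0))
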